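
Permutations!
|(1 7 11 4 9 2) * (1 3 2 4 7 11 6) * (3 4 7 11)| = 7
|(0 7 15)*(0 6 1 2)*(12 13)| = 6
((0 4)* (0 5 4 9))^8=(9)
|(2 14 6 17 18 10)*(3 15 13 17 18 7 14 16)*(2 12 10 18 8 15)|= 42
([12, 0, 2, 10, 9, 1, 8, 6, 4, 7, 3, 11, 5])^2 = (0 5)(1 12)(4 7 8 9 6)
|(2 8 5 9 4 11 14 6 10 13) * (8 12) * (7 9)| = |(2 12 8 5 7 9 4 11 14 6 10 13)| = 12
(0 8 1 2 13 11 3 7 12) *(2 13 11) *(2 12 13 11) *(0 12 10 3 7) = [8, 11, 2, 0, 4, 5, 6, 13, 1, 9, 3, 7, 12, 10] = (0 8 1 11 7 13 10 3)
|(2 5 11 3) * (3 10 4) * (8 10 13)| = |(2 5 11 13 8 10 4 3)| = 8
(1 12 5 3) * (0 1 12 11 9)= [1, 11, 2, 12, 4, 3, 6, 7, 8, 0, 10, 9, 5]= (0 1 11 9)(3 12 5)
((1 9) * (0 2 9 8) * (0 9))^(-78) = ((0 2)(1 8 9))^(-78) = (9)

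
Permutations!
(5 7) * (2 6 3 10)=[0, 1, 6, 10, 4, 7, 3, 5, 8, 9, 2]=(2 6 3 10)(5 7)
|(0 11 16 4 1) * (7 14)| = |(0 11 16 4 1)(7 14)| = 10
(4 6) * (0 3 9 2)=[3, 1, 0, 9, 6, 5, 4, 7, 8, 2]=(0 3 9 2)(4 6)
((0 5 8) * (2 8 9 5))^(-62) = (9)(0 2 8)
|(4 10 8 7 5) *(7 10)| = 6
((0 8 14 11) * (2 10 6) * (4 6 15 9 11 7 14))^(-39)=((0 8 4 6 2 10 15 9 11)(7 14))^(-39)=(0 15 6)(2 8 9)(4 11 10)(7 14)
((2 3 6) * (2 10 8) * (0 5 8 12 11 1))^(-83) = ((0 5 8 2 3 6 10 12 11 1))^(-83) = (0 12 3 5 11 6 8 1 10 2)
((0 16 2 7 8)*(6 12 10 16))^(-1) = ((0 6 12 10 16 2 7 8))^(-1) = (0 8 7 2 16 10 12 6)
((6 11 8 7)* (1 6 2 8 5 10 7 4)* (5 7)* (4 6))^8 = ((1 4)(2 8 6 11 7)(5 10))^8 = (2 11 8 7 6)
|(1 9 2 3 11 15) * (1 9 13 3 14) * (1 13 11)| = |(1 11 15 9 2 14 13 3)| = 8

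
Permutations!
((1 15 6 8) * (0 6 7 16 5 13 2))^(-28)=((0 6 8 1 15 7 16 5 13 2))^(-28)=(0 8 15 16 13)(1 7 5 2 6)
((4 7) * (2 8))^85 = ((2 8)(4 7))^85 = (2 8)(4 7)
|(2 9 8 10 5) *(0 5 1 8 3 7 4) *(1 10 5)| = |(10)(0 1 8 5 2 9 3 7 4)| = 9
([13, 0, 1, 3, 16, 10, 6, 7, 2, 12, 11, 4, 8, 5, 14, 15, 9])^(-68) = [11, 10, 5, 3, 8, 16, 6, 7, 13, 1, 9, 12, 0, 4, 14, 15, 2]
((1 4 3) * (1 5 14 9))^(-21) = (1 5)(3 9)(4 14)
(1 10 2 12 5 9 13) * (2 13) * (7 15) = (1 10 13)(2 12 5 9)(7 15) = [0, 10, 12, 3, 4, 9, 6, 15, 8, 2, 13, 11, 5, 1, 14, 7]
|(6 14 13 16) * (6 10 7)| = 6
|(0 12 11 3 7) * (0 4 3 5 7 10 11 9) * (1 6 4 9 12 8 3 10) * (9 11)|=24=|(12)(0 8 3 1 6 4 10 9)(5 7 11)|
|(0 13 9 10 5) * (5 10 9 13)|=2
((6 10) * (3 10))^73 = (3 10 6)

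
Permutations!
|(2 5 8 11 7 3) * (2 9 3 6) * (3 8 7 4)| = |(2 5 7 6)(3 9 8 11 4)| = 20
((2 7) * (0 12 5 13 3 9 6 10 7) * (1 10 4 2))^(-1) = ((0 12 5 13 3 9 6 4 2)(1 10 7))^(-1) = (0 2 4 6 9 3 13 5 12)(1 7 10)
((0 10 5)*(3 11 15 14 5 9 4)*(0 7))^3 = ((0 10 9 4 3 11 15 14 5 7))^3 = (0 4 15 7 9 11 5 10 3 14)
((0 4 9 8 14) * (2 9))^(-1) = (0 14 8 9 2 4)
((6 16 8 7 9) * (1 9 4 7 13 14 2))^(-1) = (1 2 14 13 8 16 6 9)(4 7)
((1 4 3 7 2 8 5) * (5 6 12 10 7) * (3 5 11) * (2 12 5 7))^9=(12)(3 11)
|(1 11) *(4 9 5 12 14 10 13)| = 14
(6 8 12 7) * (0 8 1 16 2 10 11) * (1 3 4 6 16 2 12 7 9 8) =[1, 2, 10, 4, 6, 5, 3, 16, 7, 8, 11, 0, 9, 13, 14, 15, 12] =(0 1 2 10 11)(3 4 6)(7 16 12 9 8)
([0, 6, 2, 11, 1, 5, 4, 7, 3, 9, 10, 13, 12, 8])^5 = [0, 4, 2, 11, 6, 5, 1, 7, 3, 9, 10, 13, 12, 8]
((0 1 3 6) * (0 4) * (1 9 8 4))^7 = (0 4 8 9)(1 3 6)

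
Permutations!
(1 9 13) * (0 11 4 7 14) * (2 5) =(0 11 4 7 14)(1 9 13)(2 5) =[11, 9, 5, 3, 7, 2, 6, 14, 8, 13, 10, 4, 12, 1, 0]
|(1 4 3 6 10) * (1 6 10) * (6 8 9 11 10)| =4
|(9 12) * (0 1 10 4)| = |(0 1 10 4)(9 12)| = 4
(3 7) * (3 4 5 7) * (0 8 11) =[8, 1, 2, 3, 5, 7, 6, 4, 11, 9, 10, 0] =(0 8 11)(4 5 7)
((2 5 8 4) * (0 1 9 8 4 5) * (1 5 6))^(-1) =(0 2 4 5)(1 6 8 9)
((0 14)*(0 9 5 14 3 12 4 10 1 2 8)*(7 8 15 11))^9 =(0 7 15 1 4 3 8 11 2 10 12)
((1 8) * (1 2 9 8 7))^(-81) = ((1 7)(2 9 8))^(-81) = (9)(1 7)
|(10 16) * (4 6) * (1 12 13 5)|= |(1 12 13 5)(4 6)(10 16)|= 4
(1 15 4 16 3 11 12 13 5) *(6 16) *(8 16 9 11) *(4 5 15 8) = [0, 8, 2, 4, 6, 1, 9, 7, 16, 11, 10, 12, 13, 15, 14, 5, 3] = (1 8 16 3 4 6 9 11 12 13 15 5)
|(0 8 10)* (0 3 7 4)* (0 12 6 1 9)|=|(0 8 10 3 7 4 12 6 1 9)|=10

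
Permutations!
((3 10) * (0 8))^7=(0 8)(3 10)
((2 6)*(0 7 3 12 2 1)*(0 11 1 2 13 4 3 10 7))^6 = ((1 11)(2 6)(3 12 13 4)(7 10))^6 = (3 13)(4 12)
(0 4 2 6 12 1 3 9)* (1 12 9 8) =(12)(0 4 2 6 9)(1 3 8) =[4, 3, 6, 8, 2, 5, 9, 7, 1, 0, 10, 11, 12]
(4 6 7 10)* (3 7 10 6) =(3 7 6 10 4) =[0, 1, 2, 7, 3, 5, 10, 6, 8, 9, 4]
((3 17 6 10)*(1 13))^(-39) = (1 13)(3 17 6 10)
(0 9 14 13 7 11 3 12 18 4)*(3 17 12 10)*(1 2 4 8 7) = (0 9 14 13 1 2 4)(3 10)(7 11 17 12 18 8) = [9, 2, 4, 10, 0, 5, 6, 11, 7, 14, 3, 17, 18, 1, 13, 15, 16, 12, 8]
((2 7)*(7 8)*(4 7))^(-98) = (2 4)(7 8)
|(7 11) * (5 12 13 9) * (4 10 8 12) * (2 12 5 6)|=|(2 12 13 9 6)(4 10 8 5)(7 11)|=20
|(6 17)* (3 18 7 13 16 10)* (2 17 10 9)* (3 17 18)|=|(2 18 7 13 16 9)(6 10 17)|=6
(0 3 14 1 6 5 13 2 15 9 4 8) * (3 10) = (0 10 3 14 1 6 5 13 2 15 9 4 8) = [10, 6, 15, 14, 8, 13, 5, 7, 0, 4, 3, 11, 12, 2, 1, 9]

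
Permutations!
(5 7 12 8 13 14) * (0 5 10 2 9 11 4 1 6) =[5, 6, 9, 3, 1, 7, 0, 12, 13, 11, 2, 4, 8, 14, 10] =(0 5 7 12 8 13 14 10 2 9 11 4 1 6)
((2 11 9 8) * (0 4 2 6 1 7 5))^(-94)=((0 4 2 11 9 8 6 1 7 5))^(-94)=(0 6 2 7 9)(1 11 5 8 4)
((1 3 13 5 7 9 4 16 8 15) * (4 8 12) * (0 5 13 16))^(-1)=((0 5 7 9 8 15 1 3 16 12 4))^(-1)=(0 4 12 16 3 1 15 8 9 7 5)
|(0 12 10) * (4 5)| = 6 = |(0 12 10)(4 5)|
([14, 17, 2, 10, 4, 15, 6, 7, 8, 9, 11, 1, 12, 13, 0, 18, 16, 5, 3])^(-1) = (0 14)(1 11 10 3 18 15 5 17)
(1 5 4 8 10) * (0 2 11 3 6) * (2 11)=(0 11 3 6)(1 5 4 8 10)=[11, 5, 2, 6, 8, 4, 0, 7, 10, 9, 1, 3]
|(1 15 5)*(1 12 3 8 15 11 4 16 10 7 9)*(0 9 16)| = 15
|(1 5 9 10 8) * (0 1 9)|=|(0 1 5)(8 9 10)|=3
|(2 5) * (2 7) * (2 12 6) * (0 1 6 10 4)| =9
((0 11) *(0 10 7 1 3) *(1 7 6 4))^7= (11)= ((0 11 10 6 4 1 3))^7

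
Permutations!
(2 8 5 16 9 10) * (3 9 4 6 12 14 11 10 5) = (2 8 3 9 5 16 4 6 12 14 11 10) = [0, 1, 8, 9, 6, 16, 12, 7, 3, 5, 2, 10, 14, 13, 11, 15, 4]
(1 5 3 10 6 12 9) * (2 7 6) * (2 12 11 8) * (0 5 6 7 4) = [5, 6, 4, 10, 0, 3, 11, 7, 2, 1, 12, 8, 9] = (0 5 3 10 12 9 1 6 11 8 2 4)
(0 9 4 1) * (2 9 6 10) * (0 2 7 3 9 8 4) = (0 6 10 7 3 9)(1 2 8 4) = [6, 2, 8, 9, 1, 5, 10, 3, 4, 0, 7]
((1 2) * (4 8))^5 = ((1 2)(4 8))^5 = (1 2)(4 8)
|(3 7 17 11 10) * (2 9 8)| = |(2 9 8)(3 7 17 11 10)| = 15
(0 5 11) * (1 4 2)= (0 5 11)(1 4 2)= [5, 4, 1, 3, 2, 11, 6, 7, 8, 9, 10, 0]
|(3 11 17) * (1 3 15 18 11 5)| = |(1 3 5)(11 17 15 18)| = 12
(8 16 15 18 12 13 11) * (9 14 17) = [0, 1, 2, 3, 4, 5, 6, 7, 16, 14, 10, 8, 13, 11, 17, 18, 15, 9, 12] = (8 16 15 18 12 13 11)(9 14 17)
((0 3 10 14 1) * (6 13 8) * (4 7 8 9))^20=((0 3 10 14 1)(4 7 8 6 13 9))^20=(14)(4 8 13)(6 9 7)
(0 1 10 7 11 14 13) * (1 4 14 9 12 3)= (0 4 14 13)(1 10 7 11 9 12 3)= [4, 10, 2, 1, 14, 5, 6, 11, 8, 12, 7, 9, 3, 0, 13]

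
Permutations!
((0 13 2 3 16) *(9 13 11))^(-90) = (0 11 9 13 2 3 16)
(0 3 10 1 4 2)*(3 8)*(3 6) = (0 8 6 3 10 1 4 2) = [8, 4, 0, 10, 2, 5, 3, 7, 6, 9, 1]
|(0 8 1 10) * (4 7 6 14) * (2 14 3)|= |(0 8 1 10)(2 14 4 7 6 3)|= 12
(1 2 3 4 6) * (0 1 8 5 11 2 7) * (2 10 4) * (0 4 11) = (0 1 7 4 6 8 5)(2 3)(10 11) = [1, 7, 3, 2, 6, 0, 8, 4, 5, 9, 11, 10]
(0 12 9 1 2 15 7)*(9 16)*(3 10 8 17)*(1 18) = (0 12 16 9 18 1 2 15 7)(3 10 8 17) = [12, 2, 15, 10, 4, 5, 6, 0, 17, 18, 8, 11, 16, 13, 14, 7, 9, 3, 1]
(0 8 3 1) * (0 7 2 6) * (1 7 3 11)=(0 8 11 1 3 7 2 6)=[8, 3, 6, 7, 4, 5, 0, 2, 11, 9, 10, 1]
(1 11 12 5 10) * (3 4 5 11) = (1 3 4 5 10)(11 12) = [0, 3, 2, 4, 5, 10, 6, 7, 8, 9, 1, 12, 11]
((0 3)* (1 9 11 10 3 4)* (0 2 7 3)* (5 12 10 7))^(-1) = (0 10 12 5 2 3 7 11 9 1 4)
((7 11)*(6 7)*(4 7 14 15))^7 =(4 7 11 6 14 15)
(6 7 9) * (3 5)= (3 5)(6 7 9)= [0, 1, 2, 5, 4, 3, 7, 9, 8, 6]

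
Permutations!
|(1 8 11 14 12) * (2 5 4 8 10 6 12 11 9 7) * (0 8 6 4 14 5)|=|(0 8 9 7 2)(1 10 4 6 12)(5 14 11)|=15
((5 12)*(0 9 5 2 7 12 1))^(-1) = ((0 9 5 1)(2 7 12))^(-1) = (0 1 5 9)(2 12 7)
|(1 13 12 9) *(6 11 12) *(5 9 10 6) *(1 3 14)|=12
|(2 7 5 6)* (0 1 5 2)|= 4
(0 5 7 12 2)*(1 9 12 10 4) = (0 5 7 10 4 1 9 12 2) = [5, 9, 0, 3, 1, 7, 6, 10, 8, 12, 4, 11, 2]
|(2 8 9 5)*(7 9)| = 5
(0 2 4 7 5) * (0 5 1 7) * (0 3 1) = (0 2 4 3 1 7) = [2, 7, 4, 1, 3, 5, 6, 0]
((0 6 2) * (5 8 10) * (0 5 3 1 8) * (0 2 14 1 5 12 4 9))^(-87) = (0 12 3 1)(2 10 14 9)(4 5 8 6)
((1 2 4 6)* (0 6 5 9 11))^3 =(0 2 9 6 4 11 1 5)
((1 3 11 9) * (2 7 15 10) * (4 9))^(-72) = (15)(1 4 3 9 11)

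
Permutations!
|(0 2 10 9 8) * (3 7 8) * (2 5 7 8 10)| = 7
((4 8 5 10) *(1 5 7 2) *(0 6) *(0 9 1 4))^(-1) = (0 10 5 1 9 6)(2 7 8 4)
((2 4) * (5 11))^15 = (2 4)(5 11)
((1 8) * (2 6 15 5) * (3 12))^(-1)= (1 8)(2 5 15 6)(3 12)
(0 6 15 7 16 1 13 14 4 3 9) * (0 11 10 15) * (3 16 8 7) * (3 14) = [6, 13, 2, 9, 16, 5, 0, 8, 7, 11, 15, 10, 12, 3, 4, 14, 1] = (0 6)(1 13 3 9 11 10 15 14 4 16)(7 8)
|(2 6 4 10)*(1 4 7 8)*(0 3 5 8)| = 10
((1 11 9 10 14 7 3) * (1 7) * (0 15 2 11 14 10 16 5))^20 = (0 5 16 9 11 2 15)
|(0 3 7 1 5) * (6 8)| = 10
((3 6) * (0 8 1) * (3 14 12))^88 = (14)(0 8 1) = ((0 8 1)(3 6 14 12))^88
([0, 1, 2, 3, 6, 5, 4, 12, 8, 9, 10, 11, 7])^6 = [0, 1, 2, 3, 4, 5, 6, 7, 8, 9, 10, 11, 12]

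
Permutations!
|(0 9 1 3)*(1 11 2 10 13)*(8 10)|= |(0 9 11 2 8 10 13 1 3)|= 9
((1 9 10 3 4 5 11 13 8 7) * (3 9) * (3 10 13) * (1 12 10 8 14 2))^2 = (1 7 10 13 2 8 12 9 14)(3 5)(4 11)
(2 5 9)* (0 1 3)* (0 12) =(0 1 3 12)(2 5 9) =[1, 3, 5, 12, 4, 9, 6, 7, 8, 2, 10, 11, 0]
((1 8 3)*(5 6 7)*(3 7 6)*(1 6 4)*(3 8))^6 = (8)(1 6)(3 4)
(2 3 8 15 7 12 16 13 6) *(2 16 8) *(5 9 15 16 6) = [0, 1, 3, 2, 4, 9, 6, 12, 16, 15, 10, 11, 8, 5, 14, 7, 13] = (2 3)(5 9 15 7 12 8 16 13)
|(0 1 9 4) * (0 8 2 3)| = |(0 1 9 4 8 2 3)| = 7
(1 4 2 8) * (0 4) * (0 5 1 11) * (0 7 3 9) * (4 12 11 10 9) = (0 12 11 7 3 4 2 8 10 9)(1 5) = [12, 5, 8, 4, 2, 1, 6, 3, 10, 0, 9, 7, 11]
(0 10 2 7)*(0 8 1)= (0 10 2 7 8 1)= [10, 0, 7, 3, 4, 5, 6, 8, 1, 9, 2]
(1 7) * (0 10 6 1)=(0 10 6 1 7)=[10, 7, 2, 3, 4, 5, 1, 0, 8, 9, 6]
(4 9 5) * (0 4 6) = (0 4 9 5 6) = [4, 1, 2, 3, 9, 6, 0, 7, 8, 5]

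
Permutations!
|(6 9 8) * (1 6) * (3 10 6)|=|(1 3 10 6 9 8)|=6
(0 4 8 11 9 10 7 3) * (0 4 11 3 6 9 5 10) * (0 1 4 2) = (0 11 5 10 7 6 9 1 4 8 3 2) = [11, 4, 0, 2, 8, 10, 9, 6, 3, 1, 7, 5]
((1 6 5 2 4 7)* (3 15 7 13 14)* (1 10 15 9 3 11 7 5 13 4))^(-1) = (1 2 5 15 10 7 11 14 13 6)(3 9)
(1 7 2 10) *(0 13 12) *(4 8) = [13, 7, 10, 3, 8, 5, 6, 2, 4, 9, 1, 11, 0, 12] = (0 13 12)(1 7 2 10)(4 8)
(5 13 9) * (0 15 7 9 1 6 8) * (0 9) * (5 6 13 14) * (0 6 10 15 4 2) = (0 4 2)(1 13)(5 14)(6 8 9 10 15 7) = [4, 13, 0, 3, 2, 14, 8, 6, 9, 10, 15, 11, 12, 1, 5, 7]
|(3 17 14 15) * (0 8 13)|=|(0 8 13)(3 17 14 15)|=12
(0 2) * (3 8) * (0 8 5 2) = (2 8 3 5) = [0, 1, 8, 5, 4, 2, 6, 7, 3]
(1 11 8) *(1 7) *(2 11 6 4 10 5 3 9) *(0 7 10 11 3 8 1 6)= (0 7 6 4 11 1)(2 3 9)(5 8 10)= [7, 0, 3, 9, 11, 8, 4, 6, 10, 2, 5, 1]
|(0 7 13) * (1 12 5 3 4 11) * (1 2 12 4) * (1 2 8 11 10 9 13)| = |(0 7 1 4 10 9 13)(2 12 5 3)(8 11)| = 28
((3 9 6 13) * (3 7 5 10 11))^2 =(3 6 7 10)(5 11 9 13)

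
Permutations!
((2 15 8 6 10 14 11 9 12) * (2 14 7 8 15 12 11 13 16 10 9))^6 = ((2 12 14 13 16 10 7 8 6 9 11))^6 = (2 7 12 8 14 6 13 9 16 11 10)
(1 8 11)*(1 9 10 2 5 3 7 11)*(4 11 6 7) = (1 8)(2 5 3 4 11 9 10)(6 7) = [0, 8, 5, 4, 11, 3, 7, 6, 1, 10, 2, 9]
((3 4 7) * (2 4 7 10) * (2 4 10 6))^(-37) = (2 6 4 10)(3 7)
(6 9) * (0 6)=(0 6 9)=[6, 1, 2, 3, 4, 5, 9, 7, 8, 0]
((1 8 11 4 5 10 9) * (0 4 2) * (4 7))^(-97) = (0 5 1 2 4 9 11 7 10 8)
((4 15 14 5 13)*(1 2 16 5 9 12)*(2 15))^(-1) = ((1 15 14 9 12)(2 16 5 13 4))^(-1) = (1 12 9 14 15)(2 4 13 5 16)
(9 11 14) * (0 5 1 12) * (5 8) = (0 8 5 1 12)(9 11 14) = [8, 12, 2, 3, 4, 1, 6, 7, 5, 11, 10, 14, 0, 13, 9]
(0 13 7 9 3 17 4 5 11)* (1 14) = (0 13 7 9 3 17 4 5 11)(1 14) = [13, 14, 2, 17, 5, 11, 6, 9, 8, 3, 10, 0, 12, 7, 1, 15, 16, 4]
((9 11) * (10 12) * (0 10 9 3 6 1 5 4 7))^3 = ((0 10 12 9 11 3 6 1 5 4 7))^3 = (0 9 6 4 10 11 1 7 12 3 5)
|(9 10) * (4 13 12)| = |(4 13 12)(9 10)| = 6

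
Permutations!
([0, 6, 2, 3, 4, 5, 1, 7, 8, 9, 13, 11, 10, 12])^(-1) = (1 6)(10 12 13)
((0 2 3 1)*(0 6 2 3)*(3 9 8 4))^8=((0 9 8 4 3 1 6 2))^8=(9)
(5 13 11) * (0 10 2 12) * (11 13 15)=(0 10 2 12)(5 15 11)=[10, 1, 12, 3, 4, 15, 6, 7, 8, 9, 2, 5, 0, 13, 14, 11]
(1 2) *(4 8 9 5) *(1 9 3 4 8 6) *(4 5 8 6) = [0, 2, 9, 5, 4, 6, 1, 7, 3, 8] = (1 2 9 8 3 5 6)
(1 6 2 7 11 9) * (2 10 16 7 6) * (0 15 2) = (0 15 2 6 10 16 7 11 9 1) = [15, 0, 6, 3, 4, 5, 10, 11, 8, 1, 16, 9, 12, 13, 14, 2, 7]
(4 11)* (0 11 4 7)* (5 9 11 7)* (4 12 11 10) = [7, 1, 2, 3, 12, 9, 6, 0, 8, 10, 4, 5, 11] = (0 7)(4 12 11 5 9 10)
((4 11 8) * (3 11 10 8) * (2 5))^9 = (2 5)(3 11) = ((2 5)(3 11)(4 10 8))^9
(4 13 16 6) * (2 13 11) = (2 13 16 6 4 11) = [0, 1, 13, 3, 11, 5, 4, 7, 8, 9, 10, 2, 12, 16, 14, 15, 6]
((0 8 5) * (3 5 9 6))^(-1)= (0 5 3 6 9 8)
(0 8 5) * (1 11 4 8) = (0 1 11 4 8 5) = [1, 11, 2, 3, 8, 0, 6, 7, 5, 9, 10, 4]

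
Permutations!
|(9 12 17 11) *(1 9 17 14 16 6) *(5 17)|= 6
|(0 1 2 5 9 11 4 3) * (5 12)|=|(0 1 2 12 5 9 11 4 3)|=9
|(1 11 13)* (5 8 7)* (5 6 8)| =3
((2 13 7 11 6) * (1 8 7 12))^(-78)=(1 7 6 13)(2 12 8 11)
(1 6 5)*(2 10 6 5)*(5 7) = [0, 7, 10, 3, 4, 1, 2, 5, 8, 9, 6] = (1 7 5)(2 10 6)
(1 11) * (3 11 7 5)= [0, 7, 2, 11, 4, 3, 6, 5, 8, 9, 10, 1]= (1 7 5 3 11)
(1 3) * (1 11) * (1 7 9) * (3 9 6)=(1 9)(3 11 7 6)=[0, 9, 2, 11, 4, 5, 3, 6, 8, 1, 10, 7]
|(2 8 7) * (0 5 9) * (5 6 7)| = 7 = |(0 6 7 2 8 5 9)|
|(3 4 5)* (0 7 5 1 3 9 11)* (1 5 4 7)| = 8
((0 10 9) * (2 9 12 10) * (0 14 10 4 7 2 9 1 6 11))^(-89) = ((0 9 14 10 12 4 7 2 1 6 11))^(-89) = (0 11 6 1 2 7 4 12 10 14 9)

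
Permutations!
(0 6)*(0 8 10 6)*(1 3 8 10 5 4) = (1 3 8 5 4)(6 10) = [0, 3, 2, 8, 1, 4, 10, 7, 5, 9, 6]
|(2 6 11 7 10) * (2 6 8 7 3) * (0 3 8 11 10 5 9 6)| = 10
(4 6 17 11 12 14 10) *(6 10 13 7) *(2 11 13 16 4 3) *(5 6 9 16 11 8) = (2 8 5 6 17 13 7 9 16 4 10 3)(11 12 14) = [0, 1, 8, 2, 10, 6, 17, 9, 5, 16, 3, 12, 14, 7, 11, 15, 4, 13]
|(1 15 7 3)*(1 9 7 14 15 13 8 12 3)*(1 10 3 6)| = 20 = |(1 13 8 12 6)(3 9 7 10)(14 15)|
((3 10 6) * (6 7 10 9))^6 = (10)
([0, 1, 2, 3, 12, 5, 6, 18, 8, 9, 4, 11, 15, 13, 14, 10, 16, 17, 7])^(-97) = (4 10 15 12)(7 18)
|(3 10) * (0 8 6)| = 6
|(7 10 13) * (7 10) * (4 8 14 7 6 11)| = 6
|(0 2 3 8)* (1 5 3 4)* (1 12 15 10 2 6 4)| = |(0 6 4 12 15 10 2 1 5 3 8)| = 11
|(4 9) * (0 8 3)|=6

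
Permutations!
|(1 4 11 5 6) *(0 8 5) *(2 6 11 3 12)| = 12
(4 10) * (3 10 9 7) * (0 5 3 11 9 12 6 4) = (0 5 3 10)(4 12 6)(7 11 9) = [5, 1, 2, 10, 12, 3, 4, 11, 8, 7, 0, 9, 6]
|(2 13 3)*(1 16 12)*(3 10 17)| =15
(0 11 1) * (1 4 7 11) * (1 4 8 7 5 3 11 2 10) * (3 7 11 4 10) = [10, 0, 3, 4, 5, 7, 6, 2, 11, 9, 1, 8] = (0 10 1)(2 3 4 5 7)(8 11)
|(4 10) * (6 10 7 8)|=|(4 7 8 6 10)|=5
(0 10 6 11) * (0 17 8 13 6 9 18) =(0 10 9 18)(6 11 17 8 13) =[10, 1, 2, 3, 4, 5, 11, 7, 13, 18, 9, 17, 12, 6, 14, 15, 16, 8, 0]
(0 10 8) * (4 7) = (0 10 8)(4 7) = [10, 1, 2, 3, 7, 5, 6, 4, 0, 9, 8]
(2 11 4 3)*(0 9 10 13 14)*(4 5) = (0 9 10 13 14)(2 11 5 4 3) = [9, 1, 11, 2, 3, 4, 6, 7, 8, 10, 13, 5, 12, 14, 0]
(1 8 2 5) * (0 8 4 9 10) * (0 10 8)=(10)(1 4 9 8 2 5)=[0, 4, 5, 3, 9, 1, 6, 7, 2, 8, 10]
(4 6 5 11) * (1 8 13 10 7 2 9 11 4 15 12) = (1 8 13 10 7 2 9 11 15 12)(4 6 5) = [0, 8, 9, 3, 6, 4, 5, 2, 13, 11, 7, 15, 1, 10, 14, 12]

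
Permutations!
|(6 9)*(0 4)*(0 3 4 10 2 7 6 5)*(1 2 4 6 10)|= 10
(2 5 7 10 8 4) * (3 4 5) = (2 3 4)(5 7 10 8) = [0, 1, 3, 4, 2, 7, 6, 10, 5, 9, 8]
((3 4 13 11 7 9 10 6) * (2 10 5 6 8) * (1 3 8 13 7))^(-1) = (1 11 13 10 2 8 6 5 9 7 4 3)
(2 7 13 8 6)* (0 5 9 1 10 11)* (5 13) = [13, 10, 7, 3, 4, 9, 2, 5, 6, 1, 11, 0, 12, 8] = (0 13 8 6 2 7 5 9 1 10 11)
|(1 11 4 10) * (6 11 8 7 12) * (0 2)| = |(0 2)(1 8 7 12 6 11 4 10)| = 8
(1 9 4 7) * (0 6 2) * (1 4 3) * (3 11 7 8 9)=(0 6 2)(1 3)(4 8 9 11 7)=[6, 3, 0, 1, 8, 5, 2, 4, 9, 11, 10, 7]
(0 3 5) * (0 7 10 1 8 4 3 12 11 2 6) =[12, 8, 6, 5, 3, 7, 0, 10, 4, 9, 1, 2, 11] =(0 12 11 2 6)(1 8 4 3 5 7 10)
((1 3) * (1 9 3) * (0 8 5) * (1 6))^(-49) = (0 5 8)(1 6)(3 9)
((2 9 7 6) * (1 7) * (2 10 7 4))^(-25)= ((1 4 2 9)(6 10 7))^(-25)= (1 9 2 4)(6 7 10)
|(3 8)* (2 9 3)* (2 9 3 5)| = |(2 3 8 9 5)| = 5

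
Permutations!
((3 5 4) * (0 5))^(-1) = (0 3 4 5)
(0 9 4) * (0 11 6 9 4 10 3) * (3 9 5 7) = (0 4 11 6 5 7 3)(9 10) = [4, 1, 2, 0, 11, 7, 5, 3, 8, 10, 9, 6]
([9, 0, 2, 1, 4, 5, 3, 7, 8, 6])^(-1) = [1, 3, 2, 6, 4, 5, 9, 7, 8, 0]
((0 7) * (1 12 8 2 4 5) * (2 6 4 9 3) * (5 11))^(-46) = (1 6 5 8 11 12 4)(2 3 9)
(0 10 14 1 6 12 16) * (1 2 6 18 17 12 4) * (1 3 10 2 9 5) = [2, 18, 6, 10, 3, 1, 4, 7, 8, 5, 14, 11, 16, 13, 9, 15, 0, 12, 17] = (0 2 6 4 3 10 14 9 5 1 18 17 12 16)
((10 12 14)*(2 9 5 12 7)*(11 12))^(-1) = ((2 9 5 11 12 14 10 7))^(-1) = (2 7 10 14 12 11 5 9)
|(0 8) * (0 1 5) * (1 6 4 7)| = |(0 8 6 4 7 1 5)| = 7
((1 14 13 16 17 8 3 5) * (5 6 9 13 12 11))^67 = (1 12 5 14 11)(3 16 6 17 9 8 13)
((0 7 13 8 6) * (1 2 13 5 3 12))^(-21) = (0 6 8 13 2 1 12 3 5 7)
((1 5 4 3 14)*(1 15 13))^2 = (1 4 14 13 5 3 15)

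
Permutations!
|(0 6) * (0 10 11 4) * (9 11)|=6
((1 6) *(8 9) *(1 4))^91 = ((1 6 4)(8 9))^91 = (1 6 4)(8 9)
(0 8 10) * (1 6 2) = (0 8 10)(1 6 2) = [8, 6, 1, 3, 4, 5, 2, 7, 10, 9, 0]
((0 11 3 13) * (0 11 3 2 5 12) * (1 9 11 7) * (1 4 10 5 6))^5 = (0 10 13 12 4 3 5 7)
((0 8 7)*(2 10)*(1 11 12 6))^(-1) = (0 7 8)(1 6 12 11)(2 10)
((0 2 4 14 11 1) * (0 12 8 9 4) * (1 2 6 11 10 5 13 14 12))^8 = (14)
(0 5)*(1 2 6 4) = (0 5)(1 2 6 4) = [5, 2, 6, 3, 1, 0, 4]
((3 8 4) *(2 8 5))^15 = ((2 8 4 3 5))^15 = (8)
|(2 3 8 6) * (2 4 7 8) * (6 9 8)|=|(2 3)(4 7 6)(8 9)|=6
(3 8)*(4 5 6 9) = (3 8)(4 5 6 9) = [0, 1, 2, 8, 5, 6, 9, 7, 3, 4]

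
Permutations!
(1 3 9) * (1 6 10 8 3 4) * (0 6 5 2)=(0 6 10 8 3 9 5 2)(1 4)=[6, 4, 0, 9, 1, 2, 10, 7, 3, 5, 8]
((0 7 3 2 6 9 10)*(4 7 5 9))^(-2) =(0 9)(2 7 6 3 4)(5 10)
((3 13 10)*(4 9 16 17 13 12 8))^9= ((3 12 8 4 9 16 17 13 10))^9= (17)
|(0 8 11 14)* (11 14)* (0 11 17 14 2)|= 3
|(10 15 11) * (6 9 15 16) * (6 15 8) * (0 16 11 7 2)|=|(0 16 15 7 2)(6 9 8)(10 11)|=30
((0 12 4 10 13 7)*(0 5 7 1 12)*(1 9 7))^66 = (1 4 13 7)(5 12 10 9)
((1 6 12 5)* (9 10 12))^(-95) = (1 6 9 10 12 5)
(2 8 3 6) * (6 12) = [0, 1, 8, 12, 4, 5, 2, 7, 3, 9, 10, 11, 6] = (2 8 3 12 6)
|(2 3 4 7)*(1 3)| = 5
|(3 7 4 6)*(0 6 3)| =|(0 6)(3 7 4)| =6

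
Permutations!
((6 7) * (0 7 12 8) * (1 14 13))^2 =(0 6 8 7 12)(1 13 14)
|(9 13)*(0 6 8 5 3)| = |(0 6 8 5 3)(9 13)| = 10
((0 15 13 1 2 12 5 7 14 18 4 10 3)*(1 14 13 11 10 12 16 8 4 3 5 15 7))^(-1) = (0 3 18 14 13 7)(1 5 10 11 15 12 4 8 16 2)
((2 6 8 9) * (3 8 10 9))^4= ((2 6 10 9)(3 8))^4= (10)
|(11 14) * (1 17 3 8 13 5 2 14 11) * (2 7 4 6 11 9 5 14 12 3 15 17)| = 42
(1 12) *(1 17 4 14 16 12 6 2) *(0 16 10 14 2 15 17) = (0 16 12)(1 6 15 17 4 2)(10 14) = [16, 6, 1, 3, 2, 5, 15, 7, 8, 9, 14, 11, 0, 13, 10, 17, 12, 4]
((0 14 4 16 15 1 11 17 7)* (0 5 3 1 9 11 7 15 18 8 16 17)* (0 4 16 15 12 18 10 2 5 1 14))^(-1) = ((1 7)(2 5 3 14 16 10)(4 17 12 18 8 15 9 11))^(-1) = (1 7)(2 10 16 14 3 5)(4 11 9 15 8 18 12 17)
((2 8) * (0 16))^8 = ((0 16)(2 8))^8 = (16)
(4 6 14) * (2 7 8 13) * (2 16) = [0, 1, 7, 3, 6, 5, 14, 8, 13, 9, 10, 11, 12, 16, 4, 15, 2] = (2 7 8 13 16)(4 6 14)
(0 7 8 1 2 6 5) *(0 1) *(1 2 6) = (0 7 8)(1 6 5 2) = [7, 6, 1, 3, 4, 2, 5, 8, 0]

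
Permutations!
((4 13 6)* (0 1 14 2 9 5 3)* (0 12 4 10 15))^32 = (0 3 15 5 10 9 6 2 13 14 4 1 12)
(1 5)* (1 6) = [0, 5, 2, 3, 4, 6, 1] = (1 5 6)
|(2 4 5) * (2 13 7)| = 5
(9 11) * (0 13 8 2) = (0 13 8 2)(9 11) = [13, 1, 0, 3, 4, 5, 6, 7, 2, 11, 10, 9, 12, 8]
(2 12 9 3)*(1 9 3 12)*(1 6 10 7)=(1 9 12 3 2 6 10 7)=[0, 9, 6, 2, 4, 5, 10, 1, 8, 12, 7, 11, 3]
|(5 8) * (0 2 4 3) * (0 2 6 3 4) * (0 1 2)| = |(0 6 3)(1 2)(5 8)| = 6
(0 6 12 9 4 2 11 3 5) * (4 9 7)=[6, 1, 11, 5, 2, 0, 12, 4, 8, 9, 10, 3, 7]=(0 6 12 7 4 2 11 3 5)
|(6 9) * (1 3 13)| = 6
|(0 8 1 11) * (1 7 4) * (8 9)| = |(0 9 8 7 4 1 11)| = 7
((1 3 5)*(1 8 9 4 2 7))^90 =(1 5 9 2)(3 8 4 7)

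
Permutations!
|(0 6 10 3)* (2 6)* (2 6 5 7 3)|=7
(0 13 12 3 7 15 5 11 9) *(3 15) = (0 13 12 15 5 11 9)(3 7) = [13, 1, 2, 7, 4, 11, 6, 3, 8, 0, 10, 9, 15, 12, 14, 5]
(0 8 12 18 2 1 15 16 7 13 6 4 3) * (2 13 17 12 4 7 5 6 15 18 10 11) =[8, 18, 1, 0, 3, 6, 7, 17, 4, 9, 11, 2, 10, 15, 14, 16, 5, 12, 13] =(0 8 4 3)(1 18 13 15 16 5 6 7 17 12 10 11 2)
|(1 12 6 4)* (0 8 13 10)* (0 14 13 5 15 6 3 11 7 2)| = 12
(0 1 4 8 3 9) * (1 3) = (0 3 9)(1 4 8) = [3, 4, 2, 9, 8, 5, 6, 7, 1, 0]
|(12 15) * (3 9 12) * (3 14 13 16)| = 7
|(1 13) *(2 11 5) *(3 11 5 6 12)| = 4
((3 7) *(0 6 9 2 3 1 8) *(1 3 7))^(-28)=(0 7)(1 9)(2 8)(3 6)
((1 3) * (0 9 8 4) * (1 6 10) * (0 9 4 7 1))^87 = (0 3 8)(1 9 10)(4 6 7)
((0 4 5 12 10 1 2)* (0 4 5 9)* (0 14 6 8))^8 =((0 5 12 10 1 2 4 9 14 6 8))^8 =(0 14 2 12 8 9 1 5 6 4 10)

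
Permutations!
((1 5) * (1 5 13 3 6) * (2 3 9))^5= (1 6 3 2 9 13)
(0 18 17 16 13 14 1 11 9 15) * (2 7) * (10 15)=(0 18 17 16 13 14 1 11 9 10 15)(2 7)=[18, 11, 7, 3, 4, 5, 6, 2, 8, 10, 15, 9, 12, 14, 1, 0, 13, 16, 17]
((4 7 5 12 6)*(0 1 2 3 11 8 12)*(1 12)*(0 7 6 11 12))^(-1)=((1 2 3 12 11 8)(4 6)(5 7))^(-1)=(1 8 11 12 3 2)(4 6)(5 7)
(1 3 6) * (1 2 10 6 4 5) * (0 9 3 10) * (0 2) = (0 9 3 4 5 1 10 6) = [9, 10, 2, 4, 5, 1, 0, 7, 8, 3, 6]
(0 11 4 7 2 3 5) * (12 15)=(0 11 4 7 2 3 5)(12 15)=[11, 1, 3, 5, 7, 0, 6, 2, 8, 9, 10, 4, 15, 13, 14, 12]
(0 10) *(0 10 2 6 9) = [2, 1, 6, 3, 4, 5, 9, 7, 8, 0, 10] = (10)(0 2 6 9)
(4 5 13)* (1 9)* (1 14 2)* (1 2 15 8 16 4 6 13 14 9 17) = (1 17)(4 5 14 15 8 16)(6 13) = [0, 17, 2, 3, 5, 14, 13, 7, 16, 9, 10, 11, 12, 6, 15, 8, 4, 1]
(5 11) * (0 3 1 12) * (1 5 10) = (0 3 5 11 10 1 12) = [3, 12, 2, 5, 4, 11, 6, 7, 8, 9, 1, 10, 0]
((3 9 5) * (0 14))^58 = (14)(3 9 5) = ((0 14)(3 9 5))^58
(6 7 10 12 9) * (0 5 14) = [5, 1, 2, 3, 4, 14, 7, 10, 8, 6, 12, 11, 9, 13, 0] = (0 5 14)(6 7 10 12 9)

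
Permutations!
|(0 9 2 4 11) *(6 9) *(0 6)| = |(2 4 11 6 9)| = 5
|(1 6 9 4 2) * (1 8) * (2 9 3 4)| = |(1 6 3 4 9 2 8)| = 7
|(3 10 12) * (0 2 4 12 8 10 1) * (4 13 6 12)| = 14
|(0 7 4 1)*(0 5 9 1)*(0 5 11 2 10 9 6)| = |(0 7 4 5 6)(1 11 2 10 9)| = 5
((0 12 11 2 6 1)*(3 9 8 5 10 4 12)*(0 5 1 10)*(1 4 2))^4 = ((0 3 9 8 4 12 11 1 5)(2 6 10))^4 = (0 4 5 8 1 9 11 3 12)(2 6 10)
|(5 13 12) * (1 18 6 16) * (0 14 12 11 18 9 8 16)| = 8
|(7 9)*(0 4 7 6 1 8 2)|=8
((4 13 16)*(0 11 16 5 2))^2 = ((0 11 16 4 13 5 2))^2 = (0 16 13 2 11 4 5)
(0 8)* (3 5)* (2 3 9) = (0 8)(2 3 5 9) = [8, 1, 3, 5, 4, 9, 6, 7, 0, 2]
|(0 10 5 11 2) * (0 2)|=4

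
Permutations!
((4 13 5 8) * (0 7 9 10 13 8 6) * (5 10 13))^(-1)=((0 7 9 13 10 5 6)(4 8))^(-1)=(0 6 5 10 13 9 7)(4 8)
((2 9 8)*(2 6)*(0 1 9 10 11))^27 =((0 1 9 8 6 2 10 11))^27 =(0 8 10 1 6 11 9 2)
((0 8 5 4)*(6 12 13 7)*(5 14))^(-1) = ((0 8 14 5 4)(6 12 13 7))^(-1) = (0 4 5 14 8)(6 7 13 12)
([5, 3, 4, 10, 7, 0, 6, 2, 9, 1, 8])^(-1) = (0 5)(1 9 8 10 3)(2 7 4)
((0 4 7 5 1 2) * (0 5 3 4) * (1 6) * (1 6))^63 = (7)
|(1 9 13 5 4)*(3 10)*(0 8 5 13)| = 6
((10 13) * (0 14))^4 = (14)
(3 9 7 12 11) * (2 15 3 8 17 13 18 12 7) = [0, 1, 15, 9, 4, 5, 6, 7, 17, 2, 10, 8, 11, 18, 14, 3, 16, 13, 12] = (2 15 3 9)(8 17 13 18 12 11)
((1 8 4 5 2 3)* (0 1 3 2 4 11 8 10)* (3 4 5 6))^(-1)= ((0 1 10)(3 4 6)(8 11))^(-1)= (0 10 1)(3 6 4)(8 11)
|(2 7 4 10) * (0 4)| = 5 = |(0 4 10 2 7)|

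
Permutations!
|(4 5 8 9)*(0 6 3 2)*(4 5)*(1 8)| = |(0 6 3 2)(1 8 9 5)| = 4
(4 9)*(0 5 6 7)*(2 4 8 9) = (0 5 6 7)(2 4)(8 9) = [5, 1, 4, 3, 2, 6, 7, 0, 9, 8]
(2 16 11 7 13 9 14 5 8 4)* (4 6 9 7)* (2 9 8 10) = (2 16 11 4 9 14 5 10)(6 8)(7 13) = [0, 1, 16, 3, 9, 10, 8, 13, 6, 14, 2, 4, 12, 7, 5, 15, 11]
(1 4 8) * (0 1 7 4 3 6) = [1, 3, 2, 6, 8, 5, 0, 4, 7] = (0 1 3 6)(4 8 7)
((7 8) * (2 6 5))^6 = (8)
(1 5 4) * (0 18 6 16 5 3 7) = (0 18 6 16 5 4 1 3 7) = [18, 3, 2, 7, 1, 4, 16, 0, 8, 9, 10, 11, 12, 13, 14, 15, 5, 17, 6]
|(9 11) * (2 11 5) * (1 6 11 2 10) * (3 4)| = 6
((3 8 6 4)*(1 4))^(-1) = ((1 4 3 8 6))^(-1) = (1 6 8 3 4)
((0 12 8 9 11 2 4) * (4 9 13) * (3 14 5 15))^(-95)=(2 9 11)(3 14 5 15)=((0 12 8 13 4)(2 9 11)(3 14 5 15))^(-95)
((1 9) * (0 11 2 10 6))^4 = (0 6 10 2 11)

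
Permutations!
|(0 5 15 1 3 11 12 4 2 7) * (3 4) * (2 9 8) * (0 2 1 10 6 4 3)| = |(0 5 15 10 6 4 9 8 1 3 11 12)(2 7)| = 12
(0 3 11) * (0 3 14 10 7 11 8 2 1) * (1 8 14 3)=[3, 0, 8, 14, 4, 5, 6, 11, 2, 9, 7, 1, 12, 13, 10]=(0 3 14 10 7 11 1)(2 8)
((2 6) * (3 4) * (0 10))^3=((0 10)(2 6)(3 4))^3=(0 10)(2 6)(3 4)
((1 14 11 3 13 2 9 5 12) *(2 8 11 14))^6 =(14)(1 2 9 5 12)(3 8)(11 13)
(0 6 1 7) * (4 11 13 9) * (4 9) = (0 6 1 7)(4 11 13) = [6, 7, 2, 3, 11, 5, 1, 0, 8, 9, 10, 13, 12, 4]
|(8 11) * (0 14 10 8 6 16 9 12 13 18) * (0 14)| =10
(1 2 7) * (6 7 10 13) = (1 2 10 13 6 7) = [0, 2, 10, 3, 4, 5, 7, 1, 8, 9, 13, 11, 12, 6]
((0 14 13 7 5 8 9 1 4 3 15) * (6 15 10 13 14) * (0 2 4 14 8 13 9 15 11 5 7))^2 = (0 11 13 6 5)(1 8 2 3 9 14 15 4 10)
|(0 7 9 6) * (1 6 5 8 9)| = 12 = |(0 7 1 6)(5 8 9)|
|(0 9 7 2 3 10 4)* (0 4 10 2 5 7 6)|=|(10)(0 9 6)(2 3)(5 7)|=6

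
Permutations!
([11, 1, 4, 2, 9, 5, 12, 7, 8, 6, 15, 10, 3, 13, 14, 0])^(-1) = (0 15 10 11)(2 3 12 6 9 4)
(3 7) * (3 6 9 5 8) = [0, 1, 2, 7, 4, 8, 9, 6, 3, 5] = (3 7 6 9 5 8)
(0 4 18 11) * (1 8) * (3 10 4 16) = [16, 8, 2, 10, 18, 5, 6, 7, 1, 9, 4, 0, 12, 13, 14, 15, 3, 17, 11] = (0 16 3 10 4 18 11)(1 8)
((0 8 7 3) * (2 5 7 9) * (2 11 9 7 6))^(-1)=((0 8 7 3)(2 5 6)(9 11))^(-1)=(0 3 7 8)(2 6 5)(9 11)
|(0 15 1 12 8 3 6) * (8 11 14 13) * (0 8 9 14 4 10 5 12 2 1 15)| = |(15)(1 2)(3 6 8)(4 10 5 12 11)(9 14 13)| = 30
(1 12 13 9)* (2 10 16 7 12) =(1 2 10 16 7 12 13 9) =[0, 2, 10, 3, 4, 5, 6, 12, 8, 1, 16, 11, 13, 9, 14, 15, 7]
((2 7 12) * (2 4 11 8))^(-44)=((2 7 12 4 11 8))^(-44)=(2 11 12)(4 7 8)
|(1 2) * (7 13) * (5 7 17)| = 4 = |(1 2)(5 7 13 17)|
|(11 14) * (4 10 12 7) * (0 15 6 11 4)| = 9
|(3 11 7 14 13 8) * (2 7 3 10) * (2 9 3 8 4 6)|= |(2 7 14 13 4 6)(3 11 8 10 9)|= 30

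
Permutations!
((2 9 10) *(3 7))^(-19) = (2 10 9)(3 7)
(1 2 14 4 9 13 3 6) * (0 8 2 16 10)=(0 8 2 14 4 9 13 3 6 1 16 10)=[8, 16, 14, 6, 9, 5, 1, 7, 2, 13, 0, 11, 12, 3, 4, 15, 10]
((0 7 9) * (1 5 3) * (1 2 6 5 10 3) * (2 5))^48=((0 7 9)(1 10 3 5)(2 6))^48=(10)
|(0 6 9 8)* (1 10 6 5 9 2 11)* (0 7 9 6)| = 21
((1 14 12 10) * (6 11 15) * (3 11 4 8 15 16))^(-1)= ((1 14 12 10)(3 11 16)(4 8 15 6))^(-1)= (1 10 12 14)(3 16 11)(4 6 15 8)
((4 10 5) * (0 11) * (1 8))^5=((0 11)(1 8)(4 10 5))^5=(0 11)(1 8)(4 5 10)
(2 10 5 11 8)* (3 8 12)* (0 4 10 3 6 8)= (0 4 10 5 11 12 6 8 2 3)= [4, 1, 3, 0, 10, 11, 8, 7, 2, 9, 5, 12, 6]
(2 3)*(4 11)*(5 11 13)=(2 3)(4 13 5 11)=[0, 1, 3, 2, 13, 11, 6, 7, 8, 9, 10, 4, 12, 5]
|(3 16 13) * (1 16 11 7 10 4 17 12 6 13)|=|(1 16)(3 11 7 10 4 17 12 6 13)|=18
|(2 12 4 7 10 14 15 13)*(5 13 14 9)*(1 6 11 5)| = 22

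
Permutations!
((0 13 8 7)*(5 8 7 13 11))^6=((0 11 5 8 13 7))^6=(13)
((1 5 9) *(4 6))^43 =((1 5 9)(4 6))^43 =(1 5 9)(4 6)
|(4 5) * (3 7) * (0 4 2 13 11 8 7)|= |(0 4 5 2 13 11 8 7 3)|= 9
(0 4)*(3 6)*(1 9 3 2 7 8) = (0 4)(1 9 3 6 2 7 8) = [4, 9, 7, 6, 0, 5, 2, 8, 1, 3]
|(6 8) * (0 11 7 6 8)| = |(0 11 7 6)| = 4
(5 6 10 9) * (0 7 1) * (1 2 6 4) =(0 7 2 6 10 9 5 4 1) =[7, 0, 6, 3, 1, 4, 10, 2, 8, 5, 9]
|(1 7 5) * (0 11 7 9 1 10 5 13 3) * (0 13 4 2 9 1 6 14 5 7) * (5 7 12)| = 6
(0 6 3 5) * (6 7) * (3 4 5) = (0 7 6 4 5) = [7, 1, 2, 3, 5, 0, 4, 6]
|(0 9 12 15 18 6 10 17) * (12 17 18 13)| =|(0 9 17)(6 10 18)(12 15 13)| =3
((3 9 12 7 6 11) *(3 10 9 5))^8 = (6 10 12)(7 11 9)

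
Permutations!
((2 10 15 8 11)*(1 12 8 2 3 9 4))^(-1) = ((1 12 8 11 3 9 4)(2 10 15))^(-1) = (1 4 9 3 11 8 12)(2 15 10)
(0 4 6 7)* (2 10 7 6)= (0 4 2 10 7)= [4, 1, 10, 3, 2, 5, 6, 0, 8, 9, 7]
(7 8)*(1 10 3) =(1 10 3)(7 8) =[0, 10, 2, 1, 4, 5, 6, 8, 7, 9, 3]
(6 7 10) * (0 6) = (0 6 7 10) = [6, 1, 2, 3, 4, 5, 7, 10, 8, 9, 0]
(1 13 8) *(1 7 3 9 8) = (1 13)(3 9 8 7) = [0, 13, 2, 9, 4, 5, 6, 3, 7, 8, 10, 11, 12, 1]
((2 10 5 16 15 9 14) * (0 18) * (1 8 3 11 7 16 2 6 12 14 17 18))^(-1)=((0 1 8 3 11 7 16 15 9 17 18)(2 10 5)(6 12 14))^(-1)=(0 18 17 9 15 16 7 11 3 8 1)(2 5 10)(6 14 12)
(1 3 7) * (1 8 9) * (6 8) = (1 3 7 6 8 9) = [0, 3, 2, 7, 4, 5, 8, 6, 9, 1]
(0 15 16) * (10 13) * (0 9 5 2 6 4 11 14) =(0 15 16 9 5 2 6 4 11 14)(10 13) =[15, 1, 6, 3, 11, 2, 4, 7, 8, 5, 13, 14, 12, 10, 0, 16, 9]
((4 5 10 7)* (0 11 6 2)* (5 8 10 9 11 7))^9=(0 2 6 11 9 5 10 8 4 7)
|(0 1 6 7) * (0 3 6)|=6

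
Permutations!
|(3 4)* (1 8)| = 2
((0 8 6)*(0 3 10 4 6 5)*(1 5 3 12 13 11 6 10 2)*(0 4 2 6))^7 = (13)(1 4 2 5 10)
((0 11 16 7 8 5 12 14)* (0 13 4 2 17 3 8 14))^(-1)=(0 12 5 8 3 17 2 4 13 14 7 16 11)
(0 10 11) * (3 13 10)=(0 3 13 10 11)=[3, 1, 2, 13, 4, 5, 6, 7, 8, 9, 11, 0, 12, 10]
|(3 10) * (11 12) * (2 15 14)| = 6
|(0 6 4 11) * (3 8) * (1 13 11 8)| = 8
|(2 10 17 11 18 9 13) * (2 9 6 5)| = |(2 10 17 11 18 6 5)(9 13)| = 14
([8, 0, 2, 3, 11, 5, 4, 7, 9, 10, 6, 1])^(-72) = [0, 1, 2, 3, 4, 5, 6, 7, 8, 9, 10, 11]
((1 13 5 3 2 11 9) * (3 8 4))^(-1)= ((1 13 5 8 4 3 2 11 9))^(-1)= (1 9 11 2 3 4 8 5 13)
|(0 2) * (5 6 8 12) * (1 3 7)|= 12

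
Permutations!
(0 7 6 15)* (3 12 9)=(0 7 6 15)(3 12 9)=[7, 1, 2, 12, 4, 5, 15, 6, 8, 3, 10, 11, 9, 13, 14, 0]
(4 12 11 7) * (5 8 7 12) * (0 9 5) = [9, 1, 2, 3, 0, 8, 6, 4, 7, 5, 10, 12, 11] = (0 9 5 8 7 4)(11 12)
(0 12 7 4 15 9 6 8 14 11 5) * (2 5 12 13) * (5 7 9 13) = [5, 1, 7, 3, 15, 0, 8, 4, 14, 6, 10, 12, 9, 2, 11, 13] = (0 5)(2 7 4 15 13)(6 8 14 11 12 9)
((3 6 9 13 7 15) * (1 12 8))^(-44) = (1 12 8)(3 7 9)(6 15 13) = ((1 12 8)(3 6 9 13 7 15))^(-44)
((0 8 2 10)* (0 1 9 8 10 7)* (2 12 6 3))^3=(0 9 6 7 1 12 2 10 8 3)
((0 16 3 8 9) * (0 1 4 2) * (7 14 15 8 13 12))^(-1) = ((0 16 3 13 12 7 14 15 8 9 1 4 2))^(-1) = (0 2 4 1 9 8 15 14 7 12 13 3 16)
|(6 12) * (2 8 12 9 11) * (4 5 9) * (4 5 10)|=14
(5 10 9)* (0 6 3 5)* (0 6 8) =[8, 1, 2, 5, 4, 10, 3, 7, 0, 6, 9] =(0 8)(3 5 10 9 6)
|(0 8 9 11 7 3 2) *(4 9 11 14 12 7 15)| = |(0 8 11 15 4 9 14 12 7 3 2)| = 11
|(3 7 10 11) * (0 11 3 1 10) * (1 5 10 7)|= |(0 11 5 10 3 1 7)|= 7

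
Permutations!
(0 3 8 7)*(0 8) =(0 3)(7 8) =[3, 1, 2, 0, 4, 5, 6, 8, 7]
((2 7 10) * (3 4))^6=(10)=((2 7 10)(3 4))^6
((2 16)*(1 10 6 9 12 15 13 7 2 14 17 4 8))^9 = (1 16 12 8 2 9 4 7 6 17 13 10 14 15)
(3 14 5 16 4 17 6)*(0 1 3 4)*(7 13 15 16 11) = (0 1 3 14 5 11 7 13 15 16)(4 17 6) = [1, 3, 2, 14, 17, 11, 4, 13, 8, 9, 10, 7, 12, 15, 5, 16, 0, 6]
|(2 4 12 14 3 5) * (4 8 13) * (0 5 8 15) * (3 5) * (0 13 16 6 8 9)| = |(0 3 9)(2 15 13 4 12 14 5)(6 8 16)| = 21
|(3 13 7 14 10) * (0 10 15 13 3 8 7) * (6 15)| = 8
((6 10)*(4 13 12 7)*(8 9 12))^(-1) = ((4 13 8 9 12 7)(6 10))^(-1) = (4 7 12 9 8 13)(6 10)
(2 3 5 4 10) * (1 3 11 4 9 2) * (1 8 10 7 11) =(1 3 5 9 2)(4 7 11)(8 10) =[0, 3, 1, 5, 7, 9, 6, 11, 10, 2, 8, 4]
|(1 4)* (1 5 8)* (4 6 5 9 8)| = 6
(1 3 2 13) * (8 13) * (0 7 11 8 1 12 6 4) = [7, 3, 1, 2, 0, 5, 4, 11, 13, 9, 10, 8, 6, 12] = (0 7 11 8 13 12 6 4)(1 3 2)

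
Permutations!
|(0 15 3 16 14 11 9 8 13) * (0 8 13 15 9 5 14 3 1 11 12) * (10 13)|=|(0 9 10 13 8 15 1 11 5 14 12)(3 16)|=22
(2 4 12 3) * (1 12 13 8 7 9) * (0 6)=(0 6)(1 12 3 2 4 13 8 7 9)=[6, 12, 4, 2, 13, 5, 0, 9, 7, 1, 10, 11, 3, 8]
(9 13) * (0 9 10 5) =(0 9 13 10 5) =[9, 1, 2, 3, 4, 0, 6, 7, 8, 13, 5, 11, 12, 10]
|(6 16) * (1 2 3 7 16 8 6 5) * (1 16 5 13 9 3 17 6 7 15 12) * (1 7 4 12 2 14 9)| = 15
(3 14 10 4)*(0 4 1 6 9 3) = [4, 6, 2, 14, 0, 5, 9, 7, 8, 3, 1, 11, 12, 13, 10] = (0 4)(1 6 9 3 14 10)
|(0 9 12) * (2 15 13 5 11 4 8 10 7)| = |(0 9 12)(2 15 13 5 11 4 8 10 7)| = 9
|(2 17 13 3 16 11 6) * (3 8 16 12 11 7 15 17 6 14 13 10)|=22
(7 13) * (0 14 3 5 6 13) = (0 14 3 5 6 13 7) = [14, 1, 2, 5, 4, 6, 13, 0, 8, 9, 10, 11, 12, 7, 3]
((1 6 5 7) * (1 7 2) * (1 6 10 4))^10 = ((1 10 4)(2 6 5))^10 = (1 10 4)(2 6 5)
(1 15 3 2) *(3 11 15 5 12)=(1 5 12 3 2)(11 15)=[0, 5, 1, 2, 4, 12, 6, 7, 8, 9, 10, 15, 3, 13, 14, 11]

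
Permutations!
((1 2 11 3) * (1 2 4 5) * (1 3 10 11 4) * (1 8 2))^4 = ((1 8 2 4 5 3)(10 11))^4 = (11)(1 5 2)(3 4 8)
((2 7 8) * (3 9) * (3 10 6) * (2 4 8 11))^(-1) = (2 11 7)(3 6 10 9)(4 8)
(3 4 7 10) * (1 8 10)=(1 8 10 3 4 7)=[0, 8, 2, 4, 7, 5, 6, 1, 10, 9, 3]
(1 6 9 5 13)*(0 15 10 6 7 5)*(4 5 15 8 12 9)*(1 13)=(0 8 12 9)(1 7 15 10 6 4 5)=[8, 7, 2, 3, 5, 1, 4, 15, 12, 0, 6, 11, 9, 13, 14, 10]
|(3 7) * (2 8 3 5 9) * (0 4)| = |(0 4)(2 8 3 7 5 9)| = 6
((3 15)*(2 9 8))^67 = ((2 9 8)(3 15))^67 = (2 9 8)(3 15)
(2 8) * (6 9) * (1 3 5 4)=[0, 3, 8, 5, 1, 4, 9, 7, 2, 6]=(1 3 5 4)(2 8)(6 9)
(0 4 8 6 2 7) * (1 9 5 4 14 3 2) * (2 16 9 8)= (0 14 3 16 9 5 4 2 7)(1 8 6)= [14, 8, 7, 16, 2, 4, 1, 0, 6, 5, 10, 11, 12, 13, 3, 15, 9]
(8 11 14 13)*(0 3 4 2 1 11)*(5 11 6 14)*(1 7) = (0 3 4 2 7 1 6 14 13 8)(5 11) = [3, 6, 7, 4, 2, 11, 14, 1, 0, 9, 10, 5, 12, 8, 13]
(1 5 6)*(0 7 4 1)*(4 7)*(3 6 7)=[4, 5, 2, 6, 1, 7, 0, 3]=(0 4 1 5 7 3 6)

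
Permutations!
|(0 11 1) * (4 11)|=4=|(0 4 11 1)|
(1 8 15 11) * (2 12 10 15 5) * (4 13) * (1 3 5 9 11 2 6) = (1 8 9 11 3 5 6)(2 12 10 15)(4 13) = [0, 8, 12, 5, 13, 6, 1, 7, 9, 11, 15, 3, 10, 4, 14, 2]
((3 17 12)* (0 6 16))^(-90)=(17)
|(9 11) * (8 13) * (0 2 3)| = 6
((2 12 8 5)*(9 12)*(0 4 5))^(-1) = ((0 4 5 2 9 12 8))^(-1) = (0 8 12 9 2 5 4)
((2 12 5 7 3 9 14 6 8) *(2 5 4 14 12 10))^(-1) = ((2 10)(3 9 12 4 14 6 8 5 7))^(-1) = (2 10)(3 7 5 8 6 14 4 12 9)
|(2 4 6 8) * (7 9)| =4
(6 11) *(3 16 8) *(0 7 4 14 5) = [7, 1, 2, 16, 14, 0, 11, 4, 3, 9, 10, 6, 12, 13, 5, 15, 8] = (0 7 4 14 5)(3 16 8)(6 11)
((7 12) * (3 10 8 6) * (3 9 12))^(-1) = (3 7 12 9 6 8 10)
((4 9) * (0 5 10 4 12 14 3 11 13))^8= ((0 5 10 4 9 12 14 3 11 13))^8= (0 11 14 9 10)(3 12 4 5 13)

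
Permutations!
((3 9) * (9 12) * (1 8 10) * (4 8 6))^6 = (12)(1 6 4 8 10)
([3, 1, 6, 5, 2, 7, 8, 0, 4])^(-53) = [7, 1, 4, 0, 8, 3, 2, 5, 6]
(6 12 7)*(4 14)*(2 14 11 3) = (2 14 4 11 3)(6 12 7) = [0, 1, 14, 2, 11, 5, 12, 6, 8, 9, 10, 3, 7, 13, 4]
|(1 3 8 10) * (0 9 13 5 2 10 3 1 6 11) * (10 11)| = 6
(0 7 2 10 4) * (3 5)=(0 7 2 10 4)(3 5)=[7, 1, 10, 5, 0, 3, 6, 2, 8, 9, 4]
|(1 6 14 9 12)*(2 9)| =6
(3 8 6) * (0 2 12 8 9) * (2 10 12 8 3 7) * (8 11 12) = (0 10 8 6 7 2 11 12 3 9) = [10, 1, 11, 9, 4, 5, 7, 2, 6, 0, 8, 12, 3]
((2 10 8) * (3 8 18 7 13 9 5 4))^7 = (2 4 13 10 3 9 18 8 5 7) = ((2 10 18 7 13 9 5 4 3 8))^7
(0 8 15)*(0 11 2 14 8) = [0, 1, 14, 3, 4, 5, 6, 7, 15, 9, 10, 2, 12, 13, 8, 11] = (2 14 8 15 11)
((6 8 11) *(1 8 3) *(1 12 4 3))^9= (12)(1 8 11 6)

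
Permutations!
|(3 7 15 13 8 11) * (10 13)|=7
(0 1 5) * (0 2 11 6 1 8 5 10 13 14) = (0 8 5 2 11 6 1 10 13 14) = [8, 10, 11, 3, 4, 2, 1, 7, 5, 9, 13, 6, 12, 14, 0]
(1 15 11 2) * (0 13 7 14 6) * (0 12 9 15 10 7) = [13, 10, 1, 3, 4, 5, 12, 14, 8, 15, 7, 2, 9, 0, 6, 11] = (0 13)(1 10 7 14 6 12 9 15 11 2)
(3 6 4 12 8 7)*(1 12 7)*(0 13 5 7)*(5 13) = (13)(0 5 7 3 6 4)(1 12 8) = [5, 12, 2, 6, 0, 7, 4, 3, 1, 9, 10, 11, 8, 13]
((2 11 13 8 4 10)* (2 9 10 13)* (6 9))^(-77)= (2 11)(4 13 8)(6 9 10)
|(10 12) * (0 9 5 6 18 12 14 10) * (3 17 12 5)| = 30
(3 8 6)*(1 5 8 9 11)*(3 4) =(1 5 8 6 4 3 9 11) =[0, 5, 2, 9, 3, 8, 4, 7, 6, 11, 10, 1]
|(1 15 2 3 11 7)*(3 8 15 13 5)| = |(1 13 5 3 11 7)(2 8 15)| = 6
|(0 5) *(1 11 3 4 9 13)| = 6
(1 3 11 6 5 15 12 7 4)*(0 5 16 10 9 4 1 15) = (0 5)(1 3 11 6 16 10 9 4 15 12 7) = [5, 3, 2, 11, 15, 0, 16, 1, 8, 4, 9, 6, 7, 13, 14, 12, 10]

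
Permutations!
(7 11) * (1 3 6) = [0, 3, 2, 6, 4, 5, 1, 11, 8, 9, 10, 7] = (1 3 6)(7 11)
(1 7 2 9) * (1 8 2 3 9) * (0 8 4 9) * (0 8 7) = (0 7 3 8 2 1)(4 9) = [7, 0, 1, 8, 9, 5, 6, 3, 2, 4]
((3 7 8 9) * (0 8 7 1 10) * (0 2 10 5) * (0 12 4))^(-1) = ((0 8 9 3 1 5 12 4)(2 10))^(-1) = (0 4 12 5 1 3 9 8)(2 10)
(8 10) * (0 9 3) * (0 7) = (0 9 3 7)(8 10) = [9, 1, 2, 7, 4, 5, 6, 0, 10, 3, 8]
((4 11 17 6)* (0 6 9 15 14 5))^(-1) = ((0 6 4 11 17 9 15 14 5))^(-1) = (0 5 14 15 9 17 11 4 6)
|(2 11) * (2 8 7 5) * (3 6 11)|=|(2 3 6 11 8 7 5)|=7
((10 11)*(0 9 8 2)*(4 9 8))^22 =((0 8 2)(4 9)(10 11))^22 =(11)(0 8 2)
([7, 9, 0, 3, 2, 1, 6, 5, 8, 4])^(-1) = (0 2 4 9 1 5 7)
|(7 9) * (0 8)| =2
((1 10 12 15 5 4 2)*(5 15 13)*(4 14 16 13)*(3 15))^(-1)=((1 10 12 4 2)(3 15)(5 14 16 13))^(-1)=(1 2 4 12 10)(3 15)(5 13 16 14)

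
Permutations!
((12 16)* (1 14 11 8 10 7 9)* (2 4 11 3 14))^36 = (16)(1 8)(2 10)(4 7)(9 11)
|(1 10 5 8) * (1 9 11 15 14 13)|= 9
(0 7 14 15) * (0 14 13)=[7, 1, 2, 3, 4, 5, 6, 13, 8, 9, 10, 11, 12, 0, 15, 14]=(0 7 13)(14 15)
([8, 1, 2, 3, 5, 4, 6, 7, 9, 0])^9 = [0, 1, 2, 3, 5, 4, 6, 7, 8, 9]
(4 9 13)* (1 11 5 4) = [0, 11, 2, 3, 9, 4, 6, 7, 8, 13, 10, 5, 12, 1] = (1 11 5 4 9 13)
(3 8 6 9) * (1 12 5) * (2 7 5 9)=(1 12 9 3 8 6 2 7 5)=[0, 12, 7, 8, 4, 1, 2, 5, 6, 3, 10, 11, 9]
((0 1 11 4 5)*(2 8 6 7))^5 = ((0 1 11 4 5)(2 8 6 7))^5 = (11)(2 8 6 7)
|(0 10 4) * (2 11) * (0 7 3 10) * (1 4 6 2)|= |(1 4 7 3 10 6 2 11)|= 8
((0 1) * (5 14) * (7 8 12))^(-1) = ((0 1)(5 14)(7 8 12))^(-1) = (0 1)(5 14)(7 12 8)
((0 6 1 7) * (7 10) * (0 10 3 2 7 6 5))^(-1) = (0 5)(1 6 10 7 2 3) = ((0 5)(1 3 2 7 10 6))^(-1)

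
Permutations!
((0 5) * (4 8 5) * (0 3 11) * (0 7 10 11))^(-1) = (0 3 5 8 4)(7 11 10)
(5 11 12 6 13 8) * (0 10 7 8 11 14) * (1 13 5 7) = (0 10 1 13 11 12 6 5 14)(7 8) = [10, 13, 2, 3, 4, 14, 5, 8, 7, 9, 1, 12, 6, 11, 0]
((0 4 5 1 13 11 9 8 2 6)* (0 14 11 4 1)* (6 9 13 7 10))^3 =((0 1 7 10 6 14 11 13 4 5)(2 9 8))^3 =(0 10 11 5 7 14 4 1 6 13)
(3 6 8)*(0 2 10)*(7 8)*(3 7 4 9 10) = (0 2 3 6 4 9 10)(7 8) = [2, 1, 3, 6, 9, 5, 4, 8, 7, 10, 0]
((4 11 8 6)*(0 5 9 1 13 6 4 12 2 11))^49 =((0 5 9 1 13 6 12 2 11 8 4))^49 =(0 6 4 13 8 1 11 9 2 5 12)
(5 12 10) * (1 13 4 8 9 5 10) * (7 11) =(1 13 4 8 9 5 12)(7 11) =[0, 13, 2, 3, 8, 12, 6, 11, 9, 5, 10, 7, 1, 4]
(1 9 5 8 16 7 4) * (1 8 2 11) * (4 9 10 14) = (1 10 14 4 8 16 7 9 5 2 11) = [0, 10, 11, 3, 8, 2, 6, 9, 16, 5, 14, 1, 12, 13, 4, 15, 7]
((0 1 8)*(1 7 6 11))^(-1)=(0 8 1 11 6 7)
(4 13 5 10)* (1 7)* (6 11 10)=(1 7)(4 13 5 6 11 10)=[0, 7, 2, 3, 13, 6, 11, 1, 8, 9, 4, 10, 12, 5]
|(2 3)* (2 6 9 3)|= 3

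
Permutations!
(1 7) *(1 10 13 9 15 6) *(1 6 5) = (1 7 10 13 9 15 5) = [0, 7, 2, 3, 4, 1, 6, 10, 8, 15, 13, 11, 12, 9, 14, 5]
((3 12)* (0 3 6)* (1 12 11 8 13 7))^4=((0 3 11 8 13 7 1 12 6))^4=(0 13 6 8 12 11 1 3 7)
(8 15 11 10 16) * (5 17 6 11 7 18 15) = (5 17 6 11 10 16 8)(7 18 15) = [0, 1, 2, 3, 4, 17, 11, 18, 5, 9, 16, 10, 12, 13, 14, 7, 8, 6, 15]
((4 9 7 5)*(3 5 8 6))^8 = (3 5 4 9 7 8 6)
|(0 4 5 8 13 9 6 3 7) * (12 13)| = |(0 4 5 8 12 13 9 6 3 7)| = 10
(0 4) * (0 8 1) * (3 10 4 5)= [5, 0, 2, 10, 8, 3, 6, 7, 1, 9, 4]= (0 5 3 10 4 8 1)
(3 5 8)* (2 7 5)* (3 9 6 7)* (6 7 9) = (2 3)(5 8 6 9 7) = [0, 1, 3, 2, 4, 8, 9, 5, 6, 7]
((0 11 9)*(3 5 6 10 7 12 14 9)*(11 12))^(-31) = (0 12 14 9)(3 11 7 10 6 5)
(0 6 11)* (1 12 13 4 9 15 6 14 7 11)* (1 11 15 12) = (0 14 7 15 6 11)(4 9 12 13) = [14, 1, 2, 3, 9, 5, 11, 15, 8, 12, 10, 0, 13, 4, 7, 6]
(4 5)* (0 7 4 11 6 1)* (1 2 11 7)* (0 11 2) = (0 1 11 6)(4 5 7) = [1, 11, 2, 3, 5, 7, 0, 4, 8, 9, 10, 6]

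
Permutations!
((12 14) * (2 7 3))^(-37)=(2 3 7)(12 14)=((2 7 3)(12 14))^(-37)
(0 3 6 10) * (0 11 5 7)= [3, 1, 2, 6, 4, 7, 10, 0, 8, 9, 11, 5]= (0 3 6 10 11 5 7)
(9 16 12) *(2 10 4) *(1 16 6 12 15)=(1 16 15)(2 10 4)(6 12 9)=[0, 16, 10, 3, 2, 5, 12, 7, 8, 6, 4, 11, 9, 13, 14, 1, 15]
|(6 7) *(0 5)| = |(0 5)(6 7)| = 2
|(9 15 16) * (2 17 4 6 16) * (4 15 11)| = |(2 17 15)(4 6 16 9 11)| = 15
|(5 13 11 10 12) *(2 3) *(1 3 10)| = 8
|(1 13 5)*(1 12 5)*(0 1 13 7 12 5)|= 4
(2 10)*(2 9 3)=(2 10 9 3)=[0, 1, 10, 2, 4, 5, 6, 7, 8, 3, 9]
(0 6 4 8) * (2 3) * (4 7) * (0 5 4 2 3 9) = (0 6 7 2 9)(4 8 5) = [6, 1, 9, 3, 8, 4, 7, 2, 5, 0]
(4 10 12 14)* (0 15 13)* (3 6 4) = (0 15 13)(3 6 4 10 12 14) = [15, 1, 2, 6, 10, 5, 4, 7, 8, 9, 12, 11, 14, 0, 3, 13]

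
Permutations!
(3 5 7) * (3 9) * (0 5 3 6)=(0 5 7 9 6)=[5, 1, 2, 3, 4, 7, 0, 9, 8, 6]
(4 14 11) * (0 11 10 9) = (0 11 4 14 10 9) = [11, 1, 2, 3, 14, 5, 6, 7, 8, 0, 9, 4, 12, 13, 10]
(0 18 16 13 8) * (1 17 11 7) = [18, 17, 2, 3, 4, 5, 6, 1, 0, 9, 10, 7, 12, 8, 14, 15, 13, 11, 16] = (0 18 16 13 8)(1 17 11 7)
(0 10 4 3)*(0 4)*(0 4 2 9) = (0 10 4 3 2 9) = [10, 1, 9, 2, 3, 5, 6, 7, 8, 0, 4]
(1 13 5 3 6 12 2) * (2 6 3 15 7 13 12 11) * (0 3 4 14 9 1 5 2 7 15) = (15)(0 3 4 14 9 1 12 6 11 7 13 2 5) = [3, 12, 5, 4, 14, 0, 11, 13, 8, 1, 10, 7, 6, 2, 9, 15]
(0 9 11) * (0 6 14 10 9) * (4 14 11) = (4 14 10 9)(6 11) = [0, 1, 2, 3, 14, 5, 11, 7, 8, 4, 9, 6, 12, 13, 10]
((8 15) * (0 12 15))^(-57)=(0 8 15 12)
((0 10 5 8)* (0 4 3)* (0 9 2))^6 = ((0 10 5 8 4 3 9 2))^6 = (0 9 4 5)(2 3 8 10)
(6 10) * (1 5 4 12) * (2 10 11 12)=(1 5 4 2 10 6 11 12)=[0, 5, 10, 3, 2, 4, 11, 7, 8, 9, 6, 12, 1]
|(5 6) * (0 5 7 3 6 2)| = 3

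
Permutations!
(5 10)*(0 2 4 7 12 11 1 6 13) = [2, 6, 4, 3, 7, 10, 13, 12, 8, 9, 5, 1, 11, 0] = (0 2 4 7 12 11 1 6 13)(5 10)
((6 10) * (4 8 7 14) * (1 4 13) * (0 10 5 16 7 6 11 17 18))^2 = ((0 10 11 17 18)(1 4 8 6 5 16 7 14 13))^2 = (0 11 18 10 17)(1 8 5 7 13 4 6 16 14)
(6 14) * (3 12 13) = (3 12 13)(6 14) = [0, 1, 2, 12, 4, 5, 14, 7, 8, 9, 10, 11, 13, 3, 6]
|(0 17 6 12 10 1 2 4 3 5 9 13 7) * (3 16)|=14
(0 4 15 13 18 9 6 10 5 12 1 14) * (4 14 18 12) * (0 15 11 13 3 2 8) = (0 14 15 3 2 8)(1 18 9 6 10 5 4 11 13 12) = [14, 18, 8, 2, 11, 4, 10, 7, 0, 6, 5, 13, 1, 12, 15, 3, 16, 17, 9]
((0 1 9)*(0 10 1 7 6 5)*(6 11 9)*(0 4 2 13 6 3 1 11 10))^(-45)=((0 7 10 11 9)(1 3)(2 13 6 5 4))^(-45)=(13)(1 3)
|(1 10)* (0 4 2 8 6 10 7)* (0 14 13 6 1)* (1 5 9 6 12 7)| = |(0 4 2 8 5 9 6 10)(7 14 13 12)| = 8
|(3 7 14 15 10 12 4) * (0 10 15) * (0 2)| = |(15)(0 10 12 4 3 7 14 2)| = 8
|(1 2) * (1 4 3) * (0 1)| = |(0 1 2 4 3)| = 5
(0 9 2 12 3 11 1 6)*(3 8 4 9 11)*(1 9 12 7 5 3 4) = (0 11 9 2 7 5 3 4 12 8 1 6) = [11, 6, 7, 4, 12, 3, 0, 5, 1, 2, 10, 9, 8]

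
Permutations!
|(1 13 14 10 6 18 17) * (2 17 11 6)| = |(1 13 14 10 2 17)(6 18 11)| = 6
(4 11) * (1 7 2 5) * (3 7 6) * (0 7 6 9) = [7, 9, 5, 6, 11, 1, 3, 2, 8, 0, 10, 4] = (0 7 2 5 1 9)(3 6)(4 11)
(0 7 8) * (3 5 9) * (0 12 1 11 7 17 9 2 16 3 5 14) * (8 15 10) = [17, 11, 16, 14, 4, 2, 6, 15, 12, 5, 8, 7, 1, 13, 0, 10, 3, 9] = (0 17 9 5 2 16 3 14)(1 11 7 15 10 8 12)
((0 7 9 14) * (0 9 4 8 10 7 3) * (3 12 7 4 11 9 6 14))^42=((0 12 7 11 9 3)(4 8 10)(6 14))^42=(14)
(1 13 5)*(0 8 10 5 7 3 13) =[8, 0, 2, 13, 4, 1, 6, 3, 10, 9, 5, 11, 12, 7] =(0 8 10 5 1)(3 13 7)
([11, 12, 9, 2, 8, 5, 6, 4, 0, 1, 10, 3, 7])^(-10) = (12)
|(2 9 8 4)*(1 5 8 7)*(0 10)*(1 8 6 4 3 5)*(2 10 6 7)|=4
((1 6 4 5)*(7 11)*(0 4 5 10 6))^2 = (11)(0 10 5)(1 4 6)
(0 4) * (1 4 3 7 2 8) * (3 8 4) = (0 8 1 3 7 2 4) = [8, 3, 4, 7, 0, 5, 6, 2, 1]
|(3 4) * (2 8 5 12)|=4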